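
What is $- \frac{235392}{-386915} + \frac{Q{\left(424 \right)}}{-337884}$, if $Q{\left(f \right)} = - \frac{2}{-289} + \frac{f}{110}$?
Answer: $\frac{126418810537369}{207799130503470} \approx 0.60837$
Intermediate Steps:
$Q{\left(f \right)} = \frac{2}{289} + \frac{f}{110}$ ($Q{\left(f \right)} = \left(-2\right) \left(- \frac{1}{289}\right) + f \frac{1}{110} = \frac{2}{289} + \frac{f}{110}$)
$- \frac{235392}{-386915} + \frac{Q{\left(424 \right)}}{-337884} = - \frac{235392}{-386915} + \frac{\frac{2}{289} + \frac{1}{110} \cdot 424}{-337884} = \left(-235392\right) \left(- \frac{1}{386915}\right) + \left(\frac{2}{289} + \frac{212}{55}\right) \left(- \frac{1}{337884}\right) = \frac{235392}{386915} + \frac{61378}{15895} \left(- \frac{1}{337884}\right) = \frac{235392}{386915} - \frac{30689}{2685333090} = \frac{126418810537369}{207799130503470}$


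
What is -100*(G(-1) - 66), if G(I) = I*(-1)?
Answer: 6500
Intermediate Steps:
G(I) = -I
-100*(G(-1) - 66) = -100*(-1*(-1) - 66) = -100*(1 - 66) = -100*(-65) = 6500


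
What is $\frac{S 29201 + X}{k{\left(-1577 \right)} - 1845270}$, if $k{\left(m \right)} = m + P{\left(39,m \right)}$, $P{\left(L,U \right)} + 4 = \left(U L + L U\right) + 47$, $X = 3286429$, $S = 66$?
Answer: $- \frac{1042739}{393962} \approx -2.6468$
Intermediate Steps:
$P{\left(L,U \right)} = 43 + 2 L U$ ($P{\left(L,U \right)} = -4 + \left(\left(U L + L U\right) + 47\right) = -4 + \left(\left(L U + L U\right) + 47\right) = -4 + \left(2 L U + 47\right) = -4 + \left(47 + 2 L U\right) = 43 + 2 L U$)
$k{\left(m \right)} = 43 + 79 m$ ($k{\left(m \right)} = m + \left(43 + 2 \cdot 39 m\right) = m + \left(43 + 78 m\right) = 43 + 79 m$)
$\frac{S 29201 + X}{k{\left(-1577 \right)} - 1845270} = \frac{66 \cdot 29201 + 3286429}{\left(43 + 79 \left(-1577\right)\right) - 1845270} = \frac{1927266 + 3286429}{\left(43 - 124583\right) - 1845270} = \frac{5213695}{-124540 - 1845270} = \frac{5213695}{-1969810} = 5213695 \left(- \frac{1}{1969810}\right) = - \frac{1042739}{393962}$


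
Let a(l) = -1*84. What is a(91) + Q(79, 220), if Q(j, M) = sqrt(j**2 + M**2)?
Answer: -84 + sqrt(54641) ≈ 149.75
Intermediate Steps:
a(l) = -84
Q(j, M) = sqrt(M**2 + j**2)
a(91) + Q(79, 220) = -84 + sqrt(220**2 + 79**2) = -84 + sqrt(48400 + 6241) = -84 + sqrt(54641)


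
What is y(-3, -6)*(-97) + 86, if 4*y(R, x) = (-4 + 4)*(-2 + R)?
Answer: 86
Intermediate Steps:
y(R, x) = 0 (y(R, x) = ((-4 + 4)*(-2 + R))/4 = (0*(-2 + R))/4 = (¼)*0 = 0)
y(-3, -6)*(-97) + 86 = 0*(-97) + 86 = 0 + 86 = 86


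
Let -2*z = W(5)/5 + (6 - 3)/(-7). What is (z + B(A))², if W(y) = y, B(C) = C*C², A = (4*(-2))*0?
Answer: 4/49 ≈ 0.081633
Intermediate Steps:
A = 0 (A = -8*0 = 0)
B(C) = C³
z = -2/7 (z = -(5/5 + (6 - 3)/(-7))/2 = -(5*(⅕) + 3*(-⅐))/2 = -(1 - 3/7)/2 = -½*4/7 = -2/7 ≈ -0.28571)
(z + B(A))² = (-2/7 + 0³)² = (-2/7 + 0)² = (-2/7)² = 4/49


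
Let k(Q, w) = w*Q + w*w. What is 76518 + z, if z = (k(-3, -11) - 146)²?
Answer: 76582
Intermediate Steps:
k(Q, w) = w² + Q*w (k(Q, w) = Q*w + w² = w² + Q*w)
z = 64 (z = (-11*(-3 - 11) - 146)² = (-11*(-14) - 146)² = (154 - 146)² = 8² = 64)
76518 + z = 76518 + 64 = 76582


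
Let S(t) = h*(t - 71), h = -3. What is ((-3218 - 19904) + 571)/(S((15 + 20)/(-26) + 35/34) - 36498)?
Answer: 1661257/2672925 ≈ 0.62151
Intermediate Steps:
S(t) = 213 - 3*t (S(t) = -3*(t - 71) = -3*(-71 + t) = 213 - 3*t)
((-3218 - 19904) + 571)/(S((15 + 20)/(-26) + 35/34) - 36498) = ((-3218 - 19904) + 571)/((213 - 3*((15 + 20)/(-26) + 35/34)) - 36498) = (-23122 + 571)/((213 - 3*(35*(-1/26) + 35*(1/34))) - 36498) = -22551/((213 - 3*(-35/26 + 35/34)) - 36498) = -22551/((213 - 3*(-70/221)) - 36498) = -22551/((213 + 210/221) - 36498) = -22551/(47283/221 - 36498) = -22551/(-8018775/221) = -22551*(-221/8018775) = 1661257/2672925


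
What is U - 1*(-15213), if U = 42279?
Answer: 57492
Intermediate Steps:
U - 1*(-15213) = 42279 - 1*(-15213) = 42279 + 15213 = 57492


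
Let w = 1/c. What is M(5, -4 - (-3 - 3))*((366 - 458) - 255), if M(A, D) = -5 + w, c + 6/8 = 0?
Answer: 6593/3 ≈ 2197.7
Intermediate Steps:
c = -¾ (c = -¾ + 0 = -¾ ≈ -0.75000)
w = -4/3 (w = 1/(-¾) = -4/3 ≈ -1.3333)
M(A, D) = -19/3 (M(A, D) = -5 - 4/3 = -19/3)
M(5, -4 - (-3 - 3))*((366 - 458) - 255) = -19*((366 - 458) - 255)/3 = -19*(-92 - 255)/3 = -19/3*(-347) = 6593/3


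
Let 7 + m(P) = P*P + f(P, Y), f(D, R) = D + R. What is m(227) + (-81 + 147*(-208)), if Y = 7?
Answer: 21099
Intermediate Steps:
m(P) = P + P**2 (m(P) = -7 + (P*P + (P + 7)) = -7 + (P**2 + (7 + P)) = -7 + (7 + P + P**2) = P + P**2)
m(227) + (-81 + 147*(-208)) = 227*(1 + 227) + (-81 + 147*(-208)) = 227*228 + (-81 - 30576) = 51756 - 30657 = 21099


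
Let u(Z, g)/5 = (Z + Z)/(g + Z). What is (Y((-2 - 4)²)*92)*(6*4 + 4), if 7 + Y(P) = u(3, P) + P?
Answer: 996912/13 ≈ 76686.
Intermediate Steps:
u(Z, g) = 10*Z/(Z + g) (u(Z, g) = 5*((Z + Z)/(g + Z)) = 5*((2*Z)/(Z + g)) = 5*(2*Z/(Z + g)) = 10*Z/(Z + g))
Y(P) = -7 + P + 30/(3 + P) (Y(P) = -7 + (10*3/(3 + P) + P) = -7 + (30/(3 + P) + P) = -7 + (P + 30/(3 + P)) = -7 + P + 30/(3 + P))
(Y((-2 - 4)²)*92)*(6*4 + 4) = (((30 + (-7 + (-2 - 4)²)*(3 + (-2 - 4)²))/(3 + (-2 - 4)²))*92)*(6*4 + 4) = (((30 + (-7 + (-6)²)*(3 + (-6)²))/(3 + (-6)²))*92)*(24 + 4) = (((30 + (-7 + 36)*(3 + 36))/(3 + 36))*92)*28 = (((30 + 29*39)/39)*92)*28 = (((30 + 1131)/39)*92)*28 = (((1/39)*1161)*92)*28 = ((387/13)*92)*28 = (35604/13)*28 = 996912/13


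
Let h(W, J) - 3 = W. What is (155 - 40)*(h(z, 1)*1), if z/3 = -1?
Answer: 0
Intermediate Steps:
z = -3 (z = 3*(-1) = -3)
h(W, J) = 3 + W
(155 - 40)*(h(z, 1)*1) = (155 - 40)*((3 - 3)*1) = 115*(0*1) = 115*0 = 0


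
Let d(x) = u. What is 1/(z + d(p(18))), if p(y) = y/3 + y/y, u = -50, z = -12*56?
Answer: -1/722 ≈ -0.0013850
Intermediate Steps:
z = -672
p(y) = 1 + y/3 (p(y) = y*(⅓) + 1 = y/3 + 1 = 1 + y/3)
d(x) = -50
1/(z + d(p(18))) = 1/(-672 - 50) = 1/(-722) = -1/722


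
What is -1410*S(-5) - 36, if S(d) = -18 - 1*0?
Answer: 25344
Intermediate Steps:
S(d) = -18 (S(d) = -18 + 0 = -18)
-1410*S(-5) - 36 = -1410*(-18) - 36 = 25380 - 36 = 25344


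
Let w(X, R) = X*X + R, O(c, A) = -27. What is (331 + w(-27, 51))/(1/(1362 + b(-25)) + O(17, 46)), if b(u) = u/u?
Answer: -1514293/36800 ≈ -41.149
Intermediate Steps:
w(X, R) = R + X² (w(X, R) = X² + R = R + X²)
b(u) = 1
(331 + w(-27, 51))/(1/(1362 + b(-25)) + O(17, 46)) = (331 + (51 + (-27)²))/(1/(1362 + 1) - 27) = (331 + (51 + 729))/(1/1363 - 27) = (331 + 780)/(1/1363 - 27) = 1111/(-36800/1363) = 1111*(-1363/36800) = -1514293/36800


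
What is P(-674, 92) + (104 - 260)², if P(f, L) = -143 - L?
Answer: 24101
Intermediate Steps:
P(-674, 92) + (104 - 260)² = (-143 - 1*92) + (104 - 260)² = (-143 - 92) + (-156)² = -235 + 24336 = 24101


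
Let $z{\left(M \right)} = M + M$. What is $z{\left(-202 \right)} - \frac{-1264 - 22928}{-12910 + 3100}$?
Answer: $- \frac{221524}{545} \approx -406.47$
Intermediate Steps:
$z{\left(M \right)} = 2 M$
$z{\left(-202 \right)} - \frac{-1264 - 22928}{-12910 + 3100} = 2 \left(-202\right) - \frac{-1264 - 22928}{-12910 + 3100} = -404 - - \frac{24192}{-9810} = -404 - \left(-24192\right) \left(- \frac{1}{9810}\right) = -404 - \frac{1344}{545} = - \frac{221524}{545}$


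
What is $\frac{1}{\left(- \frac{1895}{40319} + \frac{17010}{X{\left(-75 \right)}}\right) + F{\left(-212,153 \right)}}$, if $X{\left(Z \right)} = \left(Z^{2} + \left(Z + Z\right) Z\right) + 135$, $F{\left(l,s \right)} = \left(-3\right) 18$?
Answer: $- \frac{40319}{2138802} \approx -0.018851$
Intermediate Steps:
$F{\left(l,s \right)} = -54$
$X{\left(Z \right)} = 135 + 3 Z^{2}$ ($X{\left(Z \right)} = \left(Z^{2} + 2 Z Z\right) + 135 = \left(Z^{2} + 2 Z^{2}\right) + 135 = 3 Z^{2} + 135 = 135 + 3 Z^{2}$)
$\frac{1}{\left(- \frac{1895}{40319} + \frac{17010}{X{\left(-75 \right)}}\right) + F{\left(-212,153 \right)}} = \frac{1}{\left(- \frac{1895}{40319} + \frac{17010}{135 + 3 \left(-75\right)^{2}}\right) - 54} = \frac{1}{\left(\left(-1895\right) \frac{1}{40319} + \frac{17010}{135 + 3 \cdot 5625}\right) - 54} = \frac{1}{\left(- \frac{1895}{40319} + \frac{17010}{135 + 16875}\right) - 54} = \frac{1}{\left(- \frac{1895}{40319} + \frac{17010}{17010}\right) - 54} = \frac{1}{\left(- \frac{1895}{40319} + 17010 \cdot \frac{1}{17010}\right) - 54} = \frac{1}{\left(- \frac{1895}{40319} + 1\right) - 54} = \frac{1}{\frac{38424}{40319} - 54} = \frac{1}{- \frac{2138802}{40319}} = - \frac{40319}{2138802}$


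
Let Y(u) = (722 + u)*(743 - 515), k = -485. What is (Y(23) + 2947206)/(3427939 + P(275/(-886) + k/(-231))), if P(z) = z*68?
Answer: 318978714978/350803731977 ≈ 0.90928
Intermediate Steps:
Y(u) = 164616 + 228*u (Y(u) = (722 + u)*228 = 164616 + 228*u)
P(z) = 68*z
(Y(23) + 2947206)/(3427939 + P(275/(-886) + k/(-231))) = ((164616 + 228*23) + 2947206)/(3427939 + 68*(275/(-886) - 485/(-231))) = ((164616 + 5244) + 2947206)/(3427939 + 68*(275*(-1/886) - 485*(-1/231))) = (169860 + 2947206)/(3427939 + 68*(-275/886 + 485/231)) = 3117066/(3427939 + 68*(366185/204666)) = 3117066/(3427939 + 12450290/102333) = 3117066/(350803731977/102333) = 3117066*(102333/350803731977) = 318978714978/350803731977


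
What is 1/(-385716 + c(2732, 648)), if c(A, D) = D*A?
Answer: 1/1384620 ≈ 7.2222e-7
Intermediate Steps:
c(A, D) = A*D
1/(-385716 + c(2732, 648)) = 1/(-385716 + 2732*648) = 1/(-385716 + 1770336) = 1/1384620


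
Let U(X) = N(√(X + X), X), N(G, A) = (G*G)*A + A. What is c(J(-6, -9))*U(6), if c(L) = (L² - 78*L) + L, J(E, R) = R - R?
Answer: 0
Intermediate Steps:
J(E, R) = 0
N(G, A) = A + A*G² (N(G, A) = G²*A + A = A*G² + A = A + A*G²)
U(X) = X*(1 + 2*X) (U(X) = X*(1 + (√(X + X))²) = X*(1 + (√(2*X))²) = X*(1 + (√2*√X)²) = X*(1 + 2*X))
c(L) = L² - 77*L
c(J(-6, -9))*U(6) = (0*(-77 + 0))*(6*(1 + 2*6)) = (0*(-77))*(6*(1 + 12)) = 0*(6*13) = 0*78 = 0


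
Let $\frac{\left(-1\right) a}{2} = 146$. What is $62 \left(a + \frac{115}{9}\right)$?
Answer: $- \frac{155806}{9} \approx -17312.0$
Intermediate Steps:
$a = -292$ ($a = \left(-2\right) 146 = -292$)
$62 \left(a + \frac{115}{9}\right) = 62 \left(-292 + \frac{115}{9}\right) = 62 \left(- \frac{2513}{9}\right) = - \frac{155806}{9}$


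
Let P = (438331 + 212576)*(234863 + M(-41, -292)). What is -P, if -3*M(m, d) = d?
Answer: -152937325689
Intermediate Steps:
M(m, d) = -d/3
P = 152937325689 (P = (438331 + 212576)*(234863 - ⅓*(-292)) = 650907*(234863 + 292/3) = 650907*(704881/3) = 152937325689)
-P = -1*152937325689 = -152937325689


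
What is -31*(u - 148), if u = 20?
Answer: 3968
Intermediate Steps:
-31*(u - 148) = -31*(20 - 148) = -31*(-128) = 3968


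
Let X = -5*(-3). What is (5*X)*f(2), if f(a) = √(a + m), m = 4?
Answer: 75*√6 ≈ 183.71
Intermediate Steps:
X = 15
f(a) = √(4 + a) (f(a) = √(a + 4) = √(4 + a))
(5*X)*f(2) = (5*15)*√(4 + 2) = 75*√6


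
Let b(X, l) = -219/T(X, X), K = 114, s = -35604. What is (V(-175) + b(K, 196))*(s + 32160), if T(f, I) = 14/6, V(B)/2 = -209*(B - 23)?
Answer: -284715972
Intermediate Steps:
V(B) = 9614 - 418*B (V(B) = 2*(-209*(B - 23)) = 2*(-209*(-23 + B)) = 2*(4807 - 209*B) = 9614 - 418*B)
T(f, I) = 7/3 (T(f, I) = 14*(1/6) = 7/3)
b(X, l) = -657/7 (b(X, l) = -219/7/3 = -219*3/7 = -657/7)
(V(-175) + b(K, 196))*(s + 32160) = ((9614 - 418*(-175)) - 657/7)*(-35604 + 32160) = ((9614 + 73150) - 657/7)*(-3444) = (82764 - 657/7)*(-3444) = (578691/7)*(-3444) = -284715972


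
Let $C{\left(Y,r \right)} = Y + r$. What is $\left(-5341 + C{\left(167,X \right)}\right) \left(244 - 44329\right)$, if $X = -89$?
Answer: $232019355$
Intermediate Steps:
$\left(-5341 + C{\left(167,X \right)}\right) \left(244 - 44329\right) = \left(-5341 + \left(167 - 89\right)\right) \left(244 - 44329\right) = \left(-5341 + 78\right) \left(-44085\right) = \left(-5263\right) \left(-44085\right) = 232019355$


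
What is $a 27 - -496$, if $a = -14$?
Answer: $118$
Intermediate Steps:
$a 27 - -496 = \left(-14\right) 27 - -496 = -378 + 496 = 118$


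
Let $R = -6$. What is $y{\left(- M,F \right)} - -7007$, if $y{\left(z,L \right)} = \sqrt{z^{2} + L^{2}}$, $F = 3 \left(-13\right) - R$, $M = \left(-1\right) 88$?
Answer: $7007 + 11 \sqrt{73} \approx 7101.0$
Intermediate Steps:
$M = -88$
$F = -33$ ($F = 3 \left(-13\right) - -6 = -39 + 6 = -33$)
$y{\left(z,L \right)} = \sqrt{L^{2} + z^{2}}$
$y{\left(- M,F \right)} - -7007 = \sqrt{\left(-33\right)^{2} + \left(\left(-1\right) \left(-88\right)\right)^{2}} - -7007 = \sqrt{1089 + 88^{2}} + 7007 = \sqrt{1089 + 7744} + 7007 = \sqrt{8833} + 7007 = 11 \sqrt{73} + 7007 = 7007 + 11 \sqrt{73}$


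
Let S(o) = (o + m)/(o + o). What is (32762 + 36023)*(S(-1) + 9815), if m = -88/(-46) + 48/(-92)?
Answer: 31055120585/46 ≈ 6.7511e+8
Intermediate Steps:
m = 32/23 (m = -88*(-1/46) + 48*(-1/92) = 44/23 - 12/23 = 32/23 ≈ 1.3913)
S(o) = (32/23 + o)/(2*o) (S(o) = (o + 32/23)/(o + o) = (32/23 + o)/((2*o)) = (32/23 + o)*(1/(2*o)) = (32/23 + o)/(2*o))
(32762 + 36023)*(S(-1) + 9815) = (32762 + 36023)*((1/46)*(32 + 23*(-1))/(-1) + 9815) = 68785*((1/46)*(-1)*(32 - 23) + 9815) = 68785*((1/46)*(-1)*9 + 9815) = 68785*(-9/46 + 9815) = 68785*(451481/46) = 31055120585/46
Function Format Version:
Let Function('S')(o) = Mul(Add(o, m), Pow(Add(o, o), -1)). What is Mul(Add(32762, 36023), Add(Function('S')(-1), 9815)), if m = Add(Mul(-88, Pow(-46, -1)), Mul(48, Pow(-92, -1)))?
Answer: Rational(31055120585, 46) ≈ 6.7511e+8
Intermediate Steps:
m = Rational(32, 23) (m = Add(Mul(-88, Rational(-1, 46)), Mul(48, Rational(-1, 92))) = Add(Rational(44, 23), Rational(-12, 23)) = Rational(32, 23) ≈ 1.3913)
Function('S')(o) = Mul(Rational(1, 2), Pow(o, -1), Add(Rational(32, 23), o)) (Function('S')(o) = Mul(Add(o, Rational(32, 23)), Pow(Add(o, o), -1)) = Mul(Add(Rational(32, 23), o), Pow(Mul(2, o), -1)) = Mul(Add(Rational(32, 23), o), Mul(Rational(1, 2), Pow(o, -1))) = Mul(Rational(1, 2), Pow(o, -1), Add(Rational(32, 23), o)))
Mul(Add(32762, 36023), Add(Function('S')(-1), 9815)) = Mul(Add(32762, 36023), Add(Mul(Rational(1, 46), Pow(-1, -1), Add(32, Mul(23, -1))), 9815)) = Mul(68785, Add(Mul(Rational(1, 46), -1, Add(32, -23)), 9815)) = Mul(68785, Add(Mul(Rational(1, 46), -1, 9), 9815)) = Mul(68785, Add(Rational(-9, 46), 9815)) = Mul(68785, Rational(451481, 46)) = Rational(31055120585, 46)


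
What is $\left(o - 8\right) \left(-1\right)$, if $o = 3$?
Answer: $5$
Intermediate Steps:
$\left(o - 8\right) \left(-1\right) = \left(3 - 8\right) \left(-1\right) = \left(-5\right) \left(-1\right) = 5$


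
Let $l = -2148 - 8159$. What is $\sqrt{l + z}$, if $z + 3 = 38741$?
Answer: $27 \sqrt{39} \approx 168.61$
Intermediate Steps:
$l = -10307$ ($l = -2148 - 8159 = -10307$)
$z = 38738$ ($z = -3 + 38741 = 38738$)
$\sqrt{l + z} = \sqrt{-10307 + 38738} = \sqrt{28431} = 27 \sqrt{39}$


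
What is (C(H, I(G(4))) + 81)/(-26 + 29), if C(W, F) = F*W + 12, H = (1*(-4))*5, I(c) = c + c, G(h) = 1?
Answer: 53/3 ≈ 17.667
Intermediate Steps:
I(c) = 2*c
H = -20 (H = -4*5 = -20)
C(W, F) = 12 + F*W
(C(H, I(G(4))) + 81)/(-26 + 29) = ((12 + (2*1)*(-20)) + 81)/(-26 + 29) = ((12 + 2*(-20)) + 81)/3 = ((12 - 40) + 81)*(⅓) = (-28 + 81)*(⅓) = 53*(⅓) = 53/3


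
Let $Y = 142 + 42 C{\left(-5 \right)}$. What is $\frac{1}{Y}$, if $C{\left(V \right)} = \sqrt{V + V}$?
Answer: $\frac{71}{18902} - \frac{21 i \sqrt{10}}{18902} \approx 0.0037562 - 0.0035133 i$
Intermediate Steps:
$C{\left(V \right)} = \sqrt{2} \sqrt{V}$ ($C{\left(V \right)} = \sqrt{2 V} = \sqrt{2} \sqrt{V}$)
$Y = 142 + 42 i \sqrt{10}$ ($Y = 142 + 42 \sqrt{2} \sqrt{-5} = 142 + 42 \sqrt{2} i \sqrt{5} = 142 + 42 i \sqrt{10} \approx 142.0 + 132.82 i$)
$\frac{1}{Y} = \frac{1}{142 + 42 i \sqrt{10}}$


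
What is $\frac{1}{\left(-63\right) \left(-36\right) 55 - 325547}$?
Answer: $- \frac{1}{200807} \approx -4.9799 \cdot 10^{-6}$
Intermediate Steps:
$\frac{1}{\left(-63\right) \left(-36\right) 55 - 325547} = \frac{1}{2268 \cdot 55 - 325547} = \frac{1}{124740 - 325547} = \frac{1}{-200807} = - \frac{1}{200807}$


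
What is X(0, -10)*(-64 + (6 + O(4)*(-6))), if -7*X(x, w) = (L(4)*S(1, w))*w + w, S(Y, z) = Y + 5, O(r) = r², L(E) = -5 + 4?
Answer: 1100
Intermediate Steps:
L(E) = -1
S(Y, z) = 5 + Y
X(x, w) = 5*w/7 (X(x, w) = -((-(5 + 1))*w + w)/7 = -((-1*6)*w + w)/7 = -(-6*w + w)/7 = -(-5)*w/7 = 5*w/7)
X(0, -10)*(-64 + (6 + O(4)*(-6))) = ((5/7)*(-10))*(-64 + (6 + 4²*(-6))) = -50*(-64 + (6 + 16*(-6)))/7 = -50*(-64 + (6 - 96))/7 = -50*(-64 - 90)/7 = -50/7*(-154) = 1100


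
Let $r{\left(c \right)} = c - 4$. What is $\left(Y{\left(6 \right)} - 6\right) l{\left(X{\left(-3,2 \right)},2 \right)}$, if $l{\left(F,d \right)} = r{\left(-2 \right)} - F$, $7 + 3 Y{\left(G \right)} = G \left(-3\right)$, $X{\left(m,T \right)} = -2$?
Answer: $\frac{172}{3} \approx 57.333$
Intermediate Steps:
$r{\left(c \right)} = -4 + c$ ($r{\left(c \right)} = c - 4 = -4 + c$)
$Y{\left(G \right)} = - \frac{7}{3} - G$ ($Y{\left(G \right)} = - \frac{7}{3} + \frac{G \left(-3\right)}{3} = - \frac{7}{3} + \frac{\left(-3\right) G}{3} = - \frac{7}{3} - G$)
$l{\left(F,d \right)} = -6 - F$ ($l{\left(F,d \right)} = \left(-4 - 2\right) - F = -6 - F$)
$\left(Y{\left(6 \right)} - 6\right) l{\left(X{\left(-3,2 \right)},2 \right)} = \left(\left(- \frac{7}{3} - 6\right) - 6\right) \left(-6 - -2\right) = \left(\left(- \frac{7}{3} - 6\right) - 6\right) \left(-6 + 2\right) = \left(- \frac{25}{3} - 6\right) \left(-4\right) = \left(- \frac{43}{3}\right) \left(-4\right) = \frac{172}{3}$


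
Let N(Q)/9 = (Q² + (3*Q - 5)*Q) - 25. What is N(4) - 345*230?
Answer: -79179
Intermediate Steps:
N(Q) = -225 + 9*Q² + 9*Q*(-5 + 3*Q) (N(Q) = 9*((Q² + (3*Q - 5)*Q) - 25) = 9*((Q² + (-5 + 3*Q)*Q) - 25) = 9*((Q² + Q*(-5 + 3*Q)) - 25) = 9*(-25 + Q² + Q*(-5 + 3*Q)) = -225 + 9*Q² + 9*Q*(-5 + 3*Q))
N(4) - 345*230 = (-225 - 45*4 + 36*4²) - 345*230 = (-225 - 180 + 36*16) - 79350 = (-225 - 180 + 576) - 79350 = 171 - 79350 = -79179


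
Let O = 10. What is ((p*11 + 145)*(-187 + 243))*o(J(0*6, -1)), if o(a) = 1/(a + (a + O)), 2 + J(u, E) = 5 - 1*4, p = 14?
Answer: 2093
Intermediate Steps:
J(u, E) = -1 (J(u, E) = -2 + (5 - 1*4) = -2 + (5 - 4) = -2 + 1 = -1)
o(a) = 1/(10 + 2*a) (o(a) = 1/(a + (a + 10)) = 1/(a + (10 + a)) = 1/(10 + 2*a))
((p*11 + 145)*(-187 + 243))*o(J(0*6, -1)) = ((14*11 + 145)*(-187 + 243))*(1/(2*(5 - 1))) = ((154 + 145)*56)*((1/2)/4) = (299*56)*((1/2)*(1/4)) = 16744*(1/8) = 2093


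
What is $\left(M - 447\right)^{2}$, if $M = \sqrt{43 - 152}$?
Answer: $\left(447 - i \sqrt{109}\right)^{2} \approx 1.997 \cdot 10^{5} - 9333.6 i$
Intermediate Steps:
$M = i \sqrt{109}$ ($M = \sqrt{-109} = i \sqrt{109} \approx 10.44 i$)
$\left(M - 447\right)^{2} = \left(i \sqrt{109} - 447\right)^{2} = \left(-447 + i \sqrt{109}\right)^{2}$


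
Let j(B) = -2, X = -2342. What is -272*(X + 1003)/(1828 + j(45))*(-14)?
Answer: -2549456/913 ≈ -2792.4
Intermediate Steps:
-272*(X + 1003)/(1828 + j(45))*(-14) = -272*(-2342 + 1003)/(1828 - 2)*(-14) = -272/(1826/(-1339))*(-14) = -272/(1826*(-1/1339))*(-14) = -272/(-1826/1339)*(-14) = -272*(-1339/1826)*(-14) = (182104/913)*(-14) = -2549456/913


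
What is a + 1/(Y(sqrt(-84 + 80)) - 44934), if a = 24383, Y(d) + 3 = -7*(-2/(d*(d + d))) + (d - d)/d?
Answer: 4382966161/179755 ≈ 24383.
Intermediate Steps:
Y(d) = -3 + 7/d**2 (Y(d) = -3 + (-7*(-2/(d*(d + d))) + (d - d)/d) = -3 + (-7*(-1/d**2) + 0/d) = -3 + (-7*(-1/d**2) + 0) = -3 + (-(-7)/d**2 + 0) = -3 + (7/d**2 + 0) = -3 + 7/d**2)
a + 1/(Y(sqrt(-84 + 80)) - 44934) = 24383 + 1/((-3 + 7/(sqrt(-84 + 80))**2) - 44934) = 24383 + 1/((-3 + 7/(sqrt(-4))**2) - 44934) = 24383 + 1/((-3 + 7/(2*I)**2) - 44934) = 24383 + 1/((-3 + 7*(-1/4)) - 44934) = 24383 + 1/((-3 - 7/4) - 44934) = 24383 + 1/(-19/4 - 44934) = 24383 + 1/(-179755/4) = 24383 - 4/179755 = 4382966161/179755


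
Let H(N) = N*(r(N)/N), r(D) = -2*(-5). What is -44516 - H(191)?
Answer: -44526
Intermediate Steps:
r(D) = 10
H(N) = 10 (H(N) = N*(10/N) = 10)
-44516 - H(191) = -44516 - 1*10 = -44516 - 10 = -44526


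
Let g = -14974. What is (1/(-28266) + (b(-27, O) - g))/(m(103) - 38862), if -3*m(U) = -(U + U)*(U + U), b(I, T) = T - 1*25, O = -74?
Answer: -420456749/698641300 ≈ -0.60182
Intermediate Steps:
b(I, T) = -25 + T (b(I, T) = T - 25 = -25 + T)
m(U) = 4*U**2/3 (m(U) = -(-1)*(U + U)*(U + U)/3 = -(-1)*(2*U)*(2*U)/3 = -(-1)*4*U**2/3 = -(-4)*U**2/3 = 4*U**2/3)
(1/(-28266) + (b(-27, O) - g))/(m(103) - 38862) = (1/(-28266) + ((-25 - 74) - 1*(-14974)))/((4/3)*103**2 - 38862) = (-1/28266 + (-99 + 14974))/((4/3)*10609 - 38862) = (-1/28266 + 14875)/(42436/3 - 38862) = 420456749/(28266*(-74150/3)) = (420456749/28266)*(-3/74150) = -420456749/698641300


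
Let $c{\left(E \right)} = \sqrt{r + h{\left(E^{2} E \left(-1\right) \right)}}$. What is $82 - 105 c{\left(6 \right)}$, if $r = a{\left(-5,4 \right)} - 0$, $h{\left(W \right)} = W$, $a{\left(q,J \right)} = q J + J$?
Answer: $82 - 210 i \sqrt{58} \approx 82.0 - 1599.3 i$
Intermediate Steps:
$a{\left(q,J \right)} = J + J q$ ($a{\left(q,J \right)} = J q + J = J + J q$)
$r = -16$ ($r = 4 \left(1 - 5\right) - 0 = 4 \left(-4\right) + 0 = -16 + 0 = -16$)
$c{\left(E \right)} = \sqrt{-16 - E^{3}}$ ($c{\left(E \right)} = \sqrt{-16 + E^{2} E \left(-1\right)} = \sqrt{-16 + E^{3} \left(-1\right)} = \sqrt{-16 - E^{3}}$)
$82 - 105 c{\left(6 \right)} = 82 - 105 \sqrt{-16 - 6^{3}} = 82 - 105 \sqrt{-16 - 216} = 82 - 105 \sqrt{-232} = 82 - 105 \cdot 2 i \sqrt{58} = 82 - 210 i \sqrt{58}$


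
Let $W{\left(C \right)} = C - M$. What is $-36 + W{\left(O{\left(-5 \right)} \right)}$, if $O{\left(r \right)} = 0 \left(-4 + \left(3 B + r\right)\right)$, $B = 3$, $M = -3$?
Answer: $-33$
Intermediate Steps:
$O{\left(r \right)} = 0$ ($O{\left(r \right)} = 0 \left(-4 + \left(3 \cdot 3 + r\right)\right) = 0 \left(-4 + \left(9 + r\right)\right) = 0 \left(5 + r\right) = 0$)
$W{\left(C \right)} = 3 + C$ ($W{\left(C \right)} = C - -3 = C + 3 = 3 + C$)
$-36 + W{\left(O{\left(-5 \right)} \right)} = -36 + \left(3 + 0\right) = -36 + 3 = -33$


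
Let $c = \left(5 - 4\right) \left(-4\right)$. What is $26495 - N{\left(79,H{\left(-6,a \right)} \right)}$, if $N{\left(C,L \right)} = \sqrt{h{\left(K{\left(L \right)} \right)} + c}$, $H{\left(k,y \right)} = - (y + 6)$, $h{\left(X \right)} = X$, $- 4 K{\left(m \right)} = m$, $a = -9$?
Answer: $26495 - \frac{i \sqrt{19}}{2} \approx 26495.0 - 2.1795 i$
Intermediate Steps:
$K{\left(m \right)} = - \frac{m}{4}$
$H{\left(k,y \right)} = -6 - y$ ($H{\left(k,y \right)} = - (6 + y) = -6 - y$)
$c = -4$ ($c = 1 \left(-4\right) = -4$)
$N{\left(C,L \right)} = \sqrt{-4 - \frac{L}{4}}$ ($N{\left(C,L \right)} = \sqrt{- \frac{L}{4} - 4} = \sqrt{-4 - \frac{L}{4}}$)
$26495 - N{\left(79,H{\left(-6,a \right)} \right)} = 26495 - \frac{\sqrt{-16 - \left(-6 - -9\right)}}{2} = 26495 - \frac{\sqrt{-16 - \left(-6 + 9\right)}}{2} = 26495 - \frac{\sqrt{-16 - 3}}{2} = 26495 - \frac{\sqrt{-19}}{2} = 26495 - \frac{i \sqrt{19}}{2}$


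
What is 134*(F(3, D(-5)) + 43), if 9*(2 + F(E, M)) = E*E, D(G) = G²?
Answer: 5628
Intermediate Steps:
F(E, M) = -2 + E²/9 (F(E, M) = -2 + (E*E)/9 = -2 + E²/9)
134*(F(3, D(-5)) + 43) = 134*((-2 + (⅑)*3²) + 43) = 134*((-2 + (⅑)*9) + 43) = 134*((-2 + 1) + 43) = 134*(-1 + 43) = 134*42 = 5628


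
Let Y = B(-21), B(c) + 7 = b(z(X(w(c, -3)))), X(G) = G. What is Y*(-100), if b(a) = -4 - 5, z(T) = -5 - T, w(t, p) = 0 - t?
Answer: 1600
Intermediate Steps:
w(t, p) = -t
b(a) = -9
B(c) = -16 (B(c) = -7 - 9 = -16)
Y = -16
Y*(-100) = -16*(-100) = 1600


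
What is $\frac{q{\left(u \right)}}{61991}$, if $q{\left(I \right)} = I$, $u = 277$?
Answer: $\frac{277}{61991} \approx 0.0044684$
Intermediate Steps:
$\frac{q{\left(u \right)}}{61991} = \frac{277}{61991}$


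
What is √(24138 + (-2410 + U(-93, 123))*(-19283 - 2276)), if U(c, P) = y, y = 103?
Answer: √49760751 ≈ 7054.1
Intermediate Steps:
U(c, P) = 103
√(24138 + (-2410 + U(-93, 123))*(-19283 - 2276)) = √(24138 + (-2410 + 103)*(-19283 - 2276)) = √(24138 - 2307*(-21559)) = √(24138 + 49736613) = √49760751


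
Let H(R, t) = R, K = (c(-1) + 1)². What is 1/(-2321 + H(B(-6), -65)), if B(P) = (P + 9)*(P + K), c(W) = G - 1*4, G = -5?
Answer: -1/2147 ≈ -0.00046577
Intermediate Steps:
c(W) = -9 (c(W) = -5 - 1*4 = -5 - 4 = -9)
K = 64 (K = (-9 + 1)² = (-8)² = 64)
B(P) = (9 + P)*(64 + P) (B(P) = (P + 9)*(P + 64) = (9 + P)*(64 + P))
1/(-2321 + H(B(-6), -65)) = 1/(-2321 + (576 + (-6)² + 73*(-6))) = 1/(-2321 + (576 + 36 - 438)) = 1/(-2321 + 174) = 1/(-2147) = -1/2147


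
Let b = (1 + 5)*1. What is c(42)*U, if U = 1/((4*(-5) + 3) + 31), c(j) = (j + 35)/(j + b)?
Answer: 11/96 ≈ 0.11458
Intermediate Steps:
b = 6 (b = 6*1 = 6)
c(j) = (35 + j)/(6 + j) (c(j) = (j + 35)/(j + 6) = (35 + j)/(6 + j))
U = 1/14 (U = 1/((-20 + 3) + 31) = 1/(-17 + 31) = 1/14 ≈ 0.071429)
c(42)*U = ((35 + 42)/(6 + 42))*(1/14) = (77/48)*(1/14) = 11/96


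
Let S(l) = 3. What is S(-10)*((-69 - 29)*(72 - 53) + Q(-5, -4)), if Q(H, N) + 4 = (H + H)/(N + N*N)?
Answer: -11201/2 ≈ -5600.5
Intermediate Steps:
Q(H, N) = -4 + 2*H/(N + N²) (Q(H, N) = -4 + (H + H)/(N + N*N) = -4 + (2*H)/(N + N²) = -4 + 2*H/(N + N²))
S(-10)*((-69 - 29)*(72 - 53) + Q(-5, -4)) = 3*((-69 - 29)*(72 - 53) + 2*(-5 - 2*(-4) - 2*(-4)²)/(-4*(1 - 4))) = 3*(-98*19 + 2*(-¼)*(-5 + 8 - 2*16)/(-3)) = 3*(-1862 + 2*(-¼)*(-⅓)*(-5 + 8 - 32)) = 3*(-1862 + 2*(-¼)*(-⅓)*(-29)) = 3*(-1862 - 29/6) = 3*(-11201/6) = -11201/2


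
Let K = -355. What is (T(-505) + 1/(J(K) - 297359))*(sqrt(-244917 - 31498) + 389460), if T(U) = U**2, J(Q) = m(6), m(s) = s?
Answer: 29533705518995040/297353 + 75832448824*I*sqrt(276415)/297353 ≈ 9.9322e+10 + 1.3408e+8*I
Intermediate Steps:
J(Q) = 6
(T(-505) + 1/(J(K) - 297359))*(sqrt(-244917 - 31498) + 389460) = ((-505)**2 + 1/(6 - 297359))*(sqrt(-244917 - 31498) + 389460) = (255025 + 1/(-297353))*(sqrt(-276415) + 389460) = (255025 - 1/297353)*(I*sqrt(276415) + 389460) = 75832448824*(389460 + I*sqrt(276415))/297353 = 29533705518995040/297353 + 75832448824*I*sqrt(276415)/297353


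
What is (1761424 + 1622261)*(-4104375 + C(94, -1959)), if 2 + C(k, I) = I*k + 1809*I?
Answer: -26502218744490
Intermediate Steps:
C(k, I) = -2 + 1809*I + I*k (C(k, I) = -2 + (I*k + 1809*I) = -2 + (1809*I + I*k) = -2 + 1809*I + I*k)
(1761424 + 1622261)*(-4104375 + C(94, -1959)) = (1761424 + 1622261)*(-4104375 + (-2 + 1809*(-1959) - 1959*94)) = 3383685*(-4104375 + (-2 - 3543831 - 184146)) = 3383685*(-4104375 - 3727979) = 3383685*(-7832354) = -26502218744490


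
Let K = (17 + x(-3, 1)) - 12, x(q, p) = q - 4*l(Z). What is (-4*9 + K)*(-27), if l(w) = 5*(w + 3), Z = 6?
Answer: 5778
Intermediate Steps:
l(w) = 15 + 5*w (l(w) = 5*(3 + w) = 15 + 5*w)
x(q, p) = -180 + q (x(q, p) = q - 4*(15 + 5*6) = q - 4*(15 + 30) = q - 4*45 = q - 180 = -180 + q)
K = -178 (K = (17 + (-180 - 3)) - 12 = (17 - 183) - 12 = -166 - 12 = -178)
(-4*9 + K)*(-27) = (-4*9 - 178)*(-27) = (-36 - 178)*(-27) = -214*(-27) = 5778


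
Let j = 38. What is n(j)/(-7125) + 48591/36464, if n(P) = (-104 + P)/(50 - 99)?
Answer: 5653975417/4243498000 ≈ 1.3324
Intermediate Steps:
n(P) = 104/49 - P/49 (n(P) = (-104 + P)/(-49) = (-104 + P)*(-1/49) = 104/49 - P/49)
n(j)/(-7125) + 48591/36464 = (104/49 - 1/49*38)/(-7125) + 48591/36464 = (104/49 - 38/49)*(-1/7125) + 48591*(1/36464) = (66/49)*(-1/7125) + 48591/36464 = -22/116375 + 48591/36464 = 5653975417/4243498000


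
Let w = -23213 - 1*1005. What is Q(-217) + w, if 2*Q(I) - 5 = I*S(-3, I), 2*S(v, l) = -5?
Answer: -95777/4 ≈ -23944.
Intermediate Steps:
S(v, l) = -5/2 (S(v, l) = (½)*(-5) = -5/2)
Q(I) = 5/2 - 5*I/4 (Q(I) = 5/2 + (I*(-5/2))/2 = 5/2 + (-5*I/2)/2 = 5/2 - 5*I/4)
w = -24218 (w = -23213 - 1005 = -24218)
Q(-217) + w = (5/2 - 5/4*(-217)) - 24218 = (5/2 + 1085/4) - 24218 = 1095/4 - 24218 = -95777/4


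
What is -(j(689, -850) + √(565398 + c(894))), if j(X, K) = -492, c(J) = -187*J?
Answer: 492 - 2*√99555 ≈ -139.05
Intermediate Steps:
-(j(689, -850) + √(565398 + c(894))) = -(-492 + √(565398 - 187*894)) = -(-492 + √(565398 - 167178)) = -(-492 + √398220) = -(-492 + 2*√99555) = 492 - 2*√99555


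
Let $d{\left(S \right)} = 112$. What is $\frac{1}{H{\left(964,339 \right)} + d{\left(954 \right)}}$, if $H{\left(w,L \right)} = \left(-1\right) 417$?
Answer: $- \frac{1}{305} \approx -0.0032787$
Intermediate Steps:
$H{\left(w,L \right)} = -417$
$\frac{1}{H{\left(964,339 \right)} + d{\left(954 \right)}} = \frac{1}{-417 + 112} = \frac{1}{-305} = - \frac{1}{305}$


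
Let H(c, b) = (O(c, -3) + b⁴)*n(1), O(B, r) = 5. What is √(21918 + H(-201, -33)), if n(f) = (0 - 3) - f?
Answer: I*√4721786 ≈ 2173.0*I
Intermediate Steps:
n(f) = -3 - f
H(c, b) = -20 - 4*b⁴ (H(c, b) = (5 + b⁴)*(-3 - 1*1) = (5 + b⁴)*(-3 - 1) = (5 + b⁴)*(-4) = -20 - 4*b⁴)
√(21918 + H(-201, -33)) = √(21918 + (-20 - 4*(-33)⁴)) = √(21918 + (-20 - 4*1185921)) = √(21918 + (-20 - 4743684)) = √(21918 - 4743704) = √(-4721786) = I*√4721786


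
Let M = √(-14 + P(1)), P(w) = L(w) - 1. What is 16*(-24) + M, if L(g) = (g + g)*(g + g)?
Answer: -384 + I*√11 ≈ -384.0 + 3.3166*I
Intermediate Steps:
L(g) = 4*g² (L(g) = (2*g)*(2*g) = 4*g²)
P(w) = -1 + 4*w² (P(w) = 4*w² - 1 = -1 + 4*w²)
M = I*√11 (M = √(-14 + (-1 + 4*1²)) = √(-14 + (-1 + 4*1)) = √(-14 + (-1 + 4)) = √(-14 + 3) = √(-11) = I*√11 ≈ 3.3166*I)
16*(-24) + M = 16*(-24) + I*√11 = -384 + I*√11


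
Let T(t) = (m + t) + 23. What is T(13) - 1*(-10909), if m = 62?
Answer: 11007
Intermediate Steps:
T(t) = 85 + t (T(t) = (62 + t) + 23 = 85 + t)
T(13) - 1*(-10909) = (85 + 13) - 1*(-10909) = 98 + 10909 = 11007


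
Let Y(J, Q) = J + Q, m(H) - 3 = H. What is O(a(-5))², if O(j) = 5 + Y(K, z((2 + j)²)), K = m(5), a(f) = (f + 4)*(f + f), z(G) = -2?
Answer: 121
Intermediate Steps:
a(f) = 2*f*(4 + f) (a(f) = (4 + f)*(2*f) = 2*f*(4 + f))
m(H) = 3 + H
K = 8 (K = 3 + 5 = 8)
O(j) = 11 (O(j) = 5 + (8 - 2) = 5 + 6 = 11)
O(a(-5))² = 11² = 121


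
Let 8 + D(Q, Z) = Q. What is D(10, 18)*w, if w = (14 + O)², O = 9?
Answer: 1058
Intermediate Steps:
w = 529 (w = (14 + 9)² = 23² = 529)
D(Q, Z) = -8 + Q
D(10, 18)*w = (-8 + 10)*529 = 2*529 = 1058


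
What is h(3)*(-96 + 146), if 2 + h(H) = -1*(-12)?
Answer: 500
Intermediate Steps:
h(H) = 10 (h(H) = -2 - 1*(-12) = -2 + 12 = 10)
h(3)*(-96 + 146) = 10*(-96 + 146) = 10*50 = 500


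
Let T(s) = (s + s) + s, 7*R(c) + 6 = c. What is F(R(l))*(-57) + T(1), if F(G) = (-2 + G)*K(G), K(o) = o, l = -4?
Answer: -13533/49 ≈ -276.18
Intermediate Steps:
R(c) = -6/7 + c/7
T(s) = 3*s (T(s) = 2*s + s = 3*s)
F(G) = G*(-2 + G) (F(G) = (-2 + G)*G = G*(-2 + G))
F(R(l))*(-57) + T(1) = ((-6/7 + (⅐)*(-4))*(-2 + (-6/7 + (⅐)*(-4))))*(-57) + 3*1 = ((-6/7 - 4/7)*(-2 + (-6/7 - 4/7)))*(-57) + 3 = -10*(-2 - 10/7)/7*(-57) + 3 = -10/7*(-24/7)*(-57) + 3 = (240/49)*(-57) + 3 = -13680/49 + 3 = -13533/49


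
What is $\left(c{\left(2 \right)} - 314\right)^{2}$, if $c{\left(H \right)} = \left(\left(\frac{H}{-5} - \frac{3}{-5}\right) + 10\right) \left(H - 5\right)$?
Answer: $\frac{2968729}{25} \approx 1.1875 \cdot 10^{5}$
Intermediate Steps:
$c{\left(H \right)} = \left(-5 + H\right) \left(\frac{53}{5} - \frac{H}{5}\right)$ ($c{\left(H \right)} = \left(\left(H \left(- \frac{1}{5}\right) - - \frac{3}{5}\right) + 10\right) \left(-5 + H\right) = \left(\left(- \frac{H}{5} + \frac{3}{5}\right) + 10\right) \left(-5 + H\right) = \left(\left(\frac{3}{5} - \frac{H}{5}\right) + 10\right) \left(-5 + H\right) = \left(\frac{53}{5} - \frac{H}{5}\right) \left(-5 + H\right) = \left(-5 + H\right) \left(\frac{53}{5} - \frac{H}{5}\right)$)
$\left(c{\left(2 \right)} - 314\right)^{2} = \left(\left(-53 - \frac{2^{2}}{5} + \frac{58}{5} \cdot 2\right) - 314\right)^{2} = \left(\left(-53 - \frac{4}{5} + \frac{116}{5}\right) - 314\right)^{2} = \left(- \frac{153}{5} - 314\right)^{2} = \left(- \frac{1723}{5}\right)^{2} = \frac{2968729}{25}$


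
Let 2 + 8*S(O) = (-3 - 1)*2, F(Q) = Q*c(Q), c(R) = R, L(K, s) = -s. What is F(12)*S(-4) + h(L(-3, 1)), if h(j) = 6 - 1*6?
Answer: -180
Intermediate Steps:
F(Q) = Q**2 (F(Q) = Q*Q = Q**2)
S(O) = -5/4 (S(O) = -1/4 + ((-3 - 1)*2)/8 = -1/4 + (-4*2)/8 = -1/4 + (1/8)*(-8) = -1/4 - 1 = -5/4)
h(j) = 0 (h(j) = 6 - 6 = 0)
F(12)*S(-4) + h(L(-3, 1)) = 12**2*(-5/4) + 0 = 144*(-5/4) + 0 = -180 + 0 = -180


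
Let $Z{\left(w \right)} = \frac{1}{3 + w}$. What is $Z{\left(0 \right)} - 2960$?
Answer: $- \frac{8879}{3} \approx -2959.7$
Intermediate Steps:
$Z{\left(0 \right)} - 2960 = \frac{1}{3 + 0} - 2960 = \frac{1}{3} - 2960 = - \frac{8879}{3}$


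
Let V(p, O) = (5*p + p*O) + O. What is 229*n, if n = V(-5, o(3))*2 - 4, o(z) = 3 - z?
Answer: -12366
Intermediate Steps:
V(p, O) = O + 5*p + O*p (V(p, O) = (5*p + O*p) + O = O + 5*p + O*p)
n = -54 (n = ((3 - 1*3) + 5*(-5) + (3 - 1*3)*(-5))*2 - 4 = ((3 - 3) - 25 + (3 - 3)*(-5))*2 - 4 = (0 - 25 + 0*(-5))*2 - 4 = (0 - 25 + 0)*2 - 4 = -25*2 - 4 = -50 - 4 = -54)
229*n = 229*(-54) = -12366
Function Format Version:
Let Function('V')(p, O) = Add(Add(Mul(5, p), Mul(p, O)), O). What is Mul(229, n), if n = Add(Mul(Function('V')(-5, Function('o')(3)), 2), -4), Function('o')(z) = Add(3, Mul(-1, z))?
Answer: -12366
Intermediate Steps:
Function('V')(p, O) = Add(O, Mul(5, p), Mul(O, p)) (Function('V')(p, O) = Add(Add(Mul(5, p), Mul(O, p)), O) = Add(O, Mul(5, p), Mul(O, p)))
n = -54 (n = Add(Mul(Add(Add(3, Mul(-1, 3)), Mul(5, -5), Mul(Add(3, Mul(-1, 3)), -5)), 2), -4) = Add(Mul(Add(Add(3, -3), -25, Mul(Add(3, -3), -5)), 2), -4) = Add(Mul(Add(0, -25, Mul(0, -5)), 2), -4) = Add(Mul(Add(0, -25, 0), 2), -4) = Add(Mul(-25, 2), -4) = Add(-50, -4) = -54)
Mul(229, n) = Mul(229, -54) = -12366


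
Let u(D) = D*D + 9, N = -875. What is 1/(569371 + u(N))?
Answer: 1/1335005 ≈ 7.4906e-7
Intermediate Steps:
u(D) = 9 + D² (u(D) = D² + 9 = 9 + D²)
1/(569371 + u(N)) = 1/(569371 + (9 + (-875)²)) = 1/(569371 + (9 + 765625)) = 1/(569371 + 765634) = 1/1335005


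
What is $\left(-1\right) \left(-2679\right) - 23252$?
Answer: $-20573$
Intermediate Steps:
$\left(-1\right) \left(-2679\right) - 23252 = 2679 - 23252 = -20573$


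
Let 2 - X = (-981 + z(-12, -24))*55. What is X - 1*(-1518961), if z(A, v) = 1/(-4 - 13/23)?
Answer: 33031531/21 ≈ 1.5729e+6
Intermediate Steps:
z(A, v) = -23/105 (z(A, v) = 1/(-4 - 13*1/23) = 1/(-4 - 13/23) = 1/(-105/23) = -23/105)
X = 1133350/21 (X = 2 - (-981 - 23/105)*55 = 2 - (-103028)*55/105 = 2 - 1*(-1133308/21) = 2 + 1133308/21 = 1133350/21 ≈ 53969.)
X - 1*(-1518961) = 1133350/21 - 1*(-1518961) = 1133350/21 + 1518961 = 33031531/21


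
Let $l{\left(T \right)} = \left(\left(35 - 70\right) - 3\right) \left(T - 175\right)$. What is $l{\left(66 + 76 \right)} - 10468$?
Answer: $-9214$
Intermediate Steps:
$l{\left(T \right)} = 6650 - 38 T$ ($l{\left(T \right)} = \left(-35 - 3\right) \left(-175 + T\right) = - 38 \left(-175 + T\right) = 6650 - 38 T$)
$l{\left(66 + 76 \right)} - 10468 = \left(6650 - 38 \left(66 + 76\right)\right) - 10468 = \left(6650 - 5396\right) - 10468 = 1254 - 10468 = -9214$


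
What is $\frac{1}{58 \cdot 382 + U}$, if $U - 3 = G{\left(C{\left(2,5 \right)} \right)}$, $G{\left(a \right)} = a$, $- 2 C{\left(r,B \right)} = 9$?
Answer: $\frac{2}{44309} \approx 4.5138 \cdot 10^{-5}$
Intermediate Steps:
$C{\left(r,B \right)} = - \frac{9}{2}$ ($C{\left(r,B \right)} = \left(- \frac{1}{2}\right) 9 = - \frac{9}{2}$)
$U = - \frac{3}{2}$ ($U = 3 - \frac{9}{2} = - \frac{3}{2} \approx -1.5$)
$\frac{1}{58 \cdot 382 + U} = \frac{1}{58 \cdot 382 - \frac{3}{2}} = \frac{1}{22156 - \frac{3}{2}} = \frac{1}{\frac{44309}{2}} = \frac{2}{44309}$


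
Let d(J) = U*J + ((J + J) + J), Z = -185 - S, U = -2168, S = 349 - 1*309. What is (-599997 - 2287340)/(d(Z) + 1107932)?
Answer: -2887337/1595057 ≈ -1.8102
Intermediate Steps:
S = 40 (S = 349 - 309 = 40)
Z = -225 (Z = -185 - 1*40 = -185 - 40 = -225)
d(J) = -2165*J (d(J) = -2168*J + ((J + J) + J) = -2168*J + (2*J + J) = -2168*J + 3*J = -2165*J)
(-599997 - 2287340)/(d(Z) + 1107932) = (-599997 - 2287340)/(-2165*(-225) + 1107932) = -2887337/(487125 + 1107932) = -2887337/1595057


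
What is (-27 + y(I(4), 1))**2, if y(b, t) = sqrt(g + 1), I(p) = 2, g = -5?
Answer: 725 - 108*I ≈ 725.0 - 108.0*I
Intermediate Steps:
y(b, t) = 2*I (y(b, t) = sqrt(-5 + 1) = sqrt(-4) = 2*I)
(-27 + y(I(4), 1))**2 = (-27 + 2*I)**2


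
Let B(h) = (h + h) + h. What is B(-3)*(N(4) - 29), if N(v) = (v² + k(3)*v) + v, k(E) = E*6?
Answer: -567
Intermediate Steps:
B(h) = 3*h (B(h) = 2*h + h = 3*h)
k(E) = 6*E
N(v) = v² + 19*v (N(v) = (v² + (6*3)*v) + v = (v² + 18*v) + v = v² + 19*v)
B(-3)*(N(4) - 29) = (3*(-3))*(4*(19 + 4) - 29) = -9*(4*23 - 29) = -9*(92 - 29) = -9*63 = -567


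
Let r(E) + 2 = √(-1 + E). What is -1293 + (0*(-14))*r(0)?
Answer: -1293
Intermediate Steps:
r(E) = -2 + √(-1 + E)
-1293 + (0*(-14))*r(0) = -1293 + (0*(-14))*(-2 + √(-1 + 0)) = -1293 + 0*(-2 + √(-1)) = -1293 + 0*(-2 + I) = -1293 + 0 = -1293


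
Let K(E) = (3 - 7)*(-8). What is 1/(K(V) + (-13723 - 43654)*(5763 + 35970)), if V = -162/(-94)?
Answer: -1/2394514309 ≈ -4.1762e-10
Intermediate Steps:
V = 81/47 (V = -162*(-1/94) = 81/47 ≈ 1.7234)
K(E) = 32 (K(E) = -4*(-8) = 32)
1/(K(V) + (-13723 - 43654)*(5763 + 35970)) = 1/(32 + (-13723 - 43654)*(5763 + 35970)) = 1/(32 - 57377*41733) = 1/(32 - 2394514341) = 1/(-2394514309) = -1/2394514309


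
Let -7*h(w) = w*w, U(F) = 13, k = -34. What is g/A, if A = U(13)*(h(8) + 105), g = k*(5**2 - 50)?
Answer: 5950/8723 ≈ 0.68211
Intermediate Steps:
g = 850 (g = -34*(5**2 - 50) = -34*(25 - 50) = -34*(-25) = 850)
h(w) = -w**2/7 (h(w) = -w*w/7 = -w**2/7)
A = 8723/7 (A = 13*(-1/7*8**2 + 105) = 13*(-1/7*64 + 105) = 13*(-64/7 + 105) = 13*(671/7) = 8723/7 ≈ 1246.1)
g/A = 850/(8723/7) = 850*(7/8723) = 5950/8723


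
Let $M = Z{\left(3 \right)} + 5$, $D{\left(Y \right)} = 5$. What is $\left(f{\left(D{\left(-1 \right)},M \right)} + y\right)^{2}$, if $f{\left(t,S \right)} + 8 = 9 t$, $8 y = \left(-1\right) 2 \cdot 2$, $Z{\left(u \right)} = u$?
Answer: $\frac{5329}{4} \approx 1332.3$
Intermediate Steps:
$y = - \frac{1}{2}$ ($y = \frac{\left(-1\right) 2 \cdot 2}{8} = \frac{\left(-2\right) 2}{8} = \frac{1}{8} \left(-4\right) = - \frac{1}{2} \approx -0.5$)
$M = 8$ ($M = 3 + 5 = 8$)
$f{\left(t,S \right)} = -8 + 9 t$
$\left(f{\left(D{\left(-1 \right)},M \right)} + y\right)^{2} = \left(\left(-8 + 9 \cdot 5\right) - \frac{1}{2}\right)^{2} = \left(\left(-8 + 45\right) - \frac{1}{2}\right)^{2} = \left(37 - \frac{1}{2}\right)^{2} = \left(\frac{73}{2}\right)^{2} = \frac{5329}{4}$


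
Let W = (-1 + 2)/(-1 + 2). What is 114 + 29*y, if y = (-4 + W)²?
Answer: 375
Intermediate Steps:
W = 1 (W = 1/1 = 1*1 = 1)
y = 9 (y = (-4 + 1)² = (-3)² = 9)
114 + 29*y = 114 + 29*9 = 114 + 261 = 375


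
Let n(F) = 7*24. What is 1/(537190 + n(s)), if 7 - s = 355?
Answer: 1/537358 ≈ 1.8610e-6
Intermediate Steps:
s = -348 (s = 7 - 1*355 = 7 - 355 = -348)
n(F) = 168
1/(537190 + n(s)) = 1/(537190 + 168) = 1/537358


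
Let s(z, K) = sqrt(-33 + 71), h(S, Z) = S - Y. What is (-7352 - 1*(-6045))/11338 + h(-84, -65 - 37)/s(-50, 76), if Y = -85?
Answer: -1307/11338 + sqrt(38)/38 ≈ 0.046945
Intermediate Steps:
h(S, Z) = 85 + S (h(S, Z) = S - 1*(-85) = S + 85 = 85 + S)
s(z, K) = sqrt(38)
(-7352 - 1*(-6045))/11338 + h(-84, -65 - 37)/s(-50, 76) = (-7352 - 1*(-6045))/11338 + (85 - 84)/(sqrt(38)) = (-7352 + 6045)*(1/11338) + 1*(sqrt(38)/38) = -1307*1/11338 + sqrt(38)/38 = -1307/11338 + sqrt(38)/38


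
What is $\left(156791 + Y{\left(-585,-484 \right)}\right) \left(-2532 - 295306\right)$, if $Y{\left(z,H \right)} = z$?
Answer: $-46524082628$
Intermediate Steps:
$\left(156791 + Y{\left(-585,-484 \right)}\right) \left(-2532 - 295306\right) = \left(156791 - 585\right) \left(-2532 - 295306\right) = 156206 \left(-297838\right) = -46524082628$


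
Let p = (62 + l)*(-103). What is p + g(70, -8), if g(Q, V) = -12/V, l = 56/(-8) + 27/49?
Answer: -560585/98 ≈ -5720.3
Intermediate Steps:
l = -316/49 (l = 56*(-⅛) + 27*(1/49) = -7 + 27/49 = -316/49 ≈ -6.4490)
p = -280366/49 (p = (62 - 316/49)*(-103) = (2722/49)*(-103) = -280366/49 ≈ -5721.8)
p + g(70, -8) = -280366/49 - 12/(-8) = -280366/49 - 12*(-⅛) = -280366/49 + 3/2 = -560585/98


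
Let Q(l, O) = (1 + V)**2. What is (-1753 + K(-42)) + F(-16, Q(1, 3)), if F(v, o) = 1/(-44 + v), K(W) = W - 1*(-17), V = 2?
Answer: -106681/60 ≈ -1778.0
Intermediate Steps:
K(W) = 17 + W (K(W) = W + 17 = 17 + W)
Q(l, O) = 9 (Q(l, O) = (1 + 2)**2 = 3**2 = 9)
(-1753 + K(-42)) + F(-16, Q(1, 3)) = (-1753 + (17 - 42)) + 1/(-44 - 16) = (-1753 - 25) + 1/(-60) = -1778 - 1/60 = -106681/60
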